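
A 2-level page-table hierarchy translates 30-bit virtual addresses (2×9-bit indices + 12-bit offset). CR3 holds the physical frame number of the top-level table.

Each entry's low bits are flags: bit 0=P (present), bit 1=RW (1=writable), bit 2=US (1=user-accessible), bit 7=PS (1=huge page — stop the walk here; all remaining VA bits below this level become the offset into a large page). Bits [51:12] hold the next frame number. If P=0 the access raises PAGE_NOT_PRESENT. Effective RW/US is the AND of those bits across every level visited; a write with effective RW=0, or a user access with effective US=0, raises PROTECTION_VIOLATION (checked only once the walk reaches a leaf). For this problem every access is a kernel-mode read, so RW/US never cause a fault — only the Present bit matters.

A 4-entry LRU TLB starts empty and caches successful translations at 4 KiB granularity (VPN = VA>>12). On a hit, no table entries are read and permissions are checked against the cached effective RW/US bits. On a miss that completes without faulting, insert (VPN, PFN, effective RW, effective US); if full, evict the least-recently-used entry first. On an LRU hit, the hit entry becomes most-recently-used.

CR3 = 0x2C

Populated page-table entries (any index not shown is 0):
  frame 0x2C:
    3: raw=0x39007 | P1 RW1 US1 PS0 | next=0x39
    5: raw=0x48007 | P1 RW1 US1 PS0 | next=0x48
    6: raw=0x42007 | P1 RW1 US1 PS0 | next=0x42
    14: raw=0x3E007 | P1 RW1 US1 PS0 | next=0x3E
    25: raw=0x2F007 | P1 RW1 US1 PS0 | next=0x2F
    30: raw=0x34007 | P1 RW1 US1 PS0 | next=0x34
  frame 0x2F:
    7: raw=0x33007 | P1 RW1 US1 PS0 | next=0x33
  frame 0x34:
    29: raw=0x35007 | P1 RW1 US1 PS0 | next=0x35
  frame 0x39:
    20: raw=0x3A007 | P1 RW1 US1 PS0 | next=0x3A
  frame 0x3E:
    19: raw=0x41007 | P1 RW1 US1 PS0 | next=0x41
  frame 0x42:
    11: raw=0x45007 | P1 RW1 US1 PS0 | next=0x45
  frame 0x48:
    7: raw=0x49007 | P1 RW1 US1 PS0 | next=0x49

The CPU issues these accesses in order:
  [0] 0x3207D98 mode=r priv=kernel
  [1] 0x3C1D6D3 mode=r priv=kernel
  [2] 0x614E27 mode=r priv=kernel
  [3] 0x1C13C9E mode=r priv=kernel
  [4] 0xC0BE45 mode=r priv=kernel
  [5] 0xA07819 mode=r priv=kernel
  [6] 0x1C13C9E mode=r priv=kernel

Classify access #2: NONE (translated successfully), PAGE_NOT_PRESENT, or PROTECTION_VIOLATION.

Trace:
#0 VA=0x3207D98 (r,kernel):
  L0: frame=0x2C idx=25 entry=0x2F007 [P=1 RW=1 US=1 PS=0]
  L1: frame=0x2F idx=7 entry=0x33007 [P=1 RW=1 US=1 PS=0]
  ⇒ phys 0x33D98  [2 reads]
#1 VA=0x3C1D6D3 (r,kernel):
  L0: frame=0x2C idx=30 entry=0x34007 [P=1 RW=1 US=1 PS=0]
  L1: frame=0x34 idx=29 entry=0x35007 [P=1 RW=1 US=1 PS=0]
  ⇒ phys 0x356D3  [2 reads]
#2 VA=0x614E27 (r,kernel):
  L0: frame=0x2C idx=3 entry=0x39007 [P=1 RW=1 US=1 PS=0]
  L1: frame=0x39 idx=20 entry=0x3A007 [P=1 RW=1 US=1 PS=0]
  ⇒ phys 0x3AE27  [2 reads]
#3 VA=0x1C13C9E (r,kernel):
  L0: frame=0x2C idx=14 entry=0x3E007 [P=1 RW=1 US=1 PS=0]
  L1: frame=0x3E idx=19 entry=0x41007 [P=1 RW=1 US=1 PS=0]
  ⇒ phys 0x41C9E  [2 reads]
#4 VA=0xC0BE45 (r,kernel):
  L0: frame=0x2C idx=6 entry=0x42007 [P=1 RW=1 US=1 PS=0]
  L1: frame=0x42 idx=11 entry=0x45007 [P=1 RW=1 US=1 PS=0]
  ⇒ phys 0x45E45  [2 reads]
#5 VA=0xA07819 (r,kernel):
  L0: frame=0x2C idx=5 entry=0x48007 [P=1 RW=1 US=1 PS=0]
  L1: frame=0x48 idx=7 entry=0x49007 [P=1 RW=1 US=1 PS=0]
  ⇒ phys 0x49819  [2 reads]
#6 VA=0x1C13C9E (r,kernel):
  TLB hit vpn=0x1C13 → PA=0x41C9E

Access #2 fault: NONE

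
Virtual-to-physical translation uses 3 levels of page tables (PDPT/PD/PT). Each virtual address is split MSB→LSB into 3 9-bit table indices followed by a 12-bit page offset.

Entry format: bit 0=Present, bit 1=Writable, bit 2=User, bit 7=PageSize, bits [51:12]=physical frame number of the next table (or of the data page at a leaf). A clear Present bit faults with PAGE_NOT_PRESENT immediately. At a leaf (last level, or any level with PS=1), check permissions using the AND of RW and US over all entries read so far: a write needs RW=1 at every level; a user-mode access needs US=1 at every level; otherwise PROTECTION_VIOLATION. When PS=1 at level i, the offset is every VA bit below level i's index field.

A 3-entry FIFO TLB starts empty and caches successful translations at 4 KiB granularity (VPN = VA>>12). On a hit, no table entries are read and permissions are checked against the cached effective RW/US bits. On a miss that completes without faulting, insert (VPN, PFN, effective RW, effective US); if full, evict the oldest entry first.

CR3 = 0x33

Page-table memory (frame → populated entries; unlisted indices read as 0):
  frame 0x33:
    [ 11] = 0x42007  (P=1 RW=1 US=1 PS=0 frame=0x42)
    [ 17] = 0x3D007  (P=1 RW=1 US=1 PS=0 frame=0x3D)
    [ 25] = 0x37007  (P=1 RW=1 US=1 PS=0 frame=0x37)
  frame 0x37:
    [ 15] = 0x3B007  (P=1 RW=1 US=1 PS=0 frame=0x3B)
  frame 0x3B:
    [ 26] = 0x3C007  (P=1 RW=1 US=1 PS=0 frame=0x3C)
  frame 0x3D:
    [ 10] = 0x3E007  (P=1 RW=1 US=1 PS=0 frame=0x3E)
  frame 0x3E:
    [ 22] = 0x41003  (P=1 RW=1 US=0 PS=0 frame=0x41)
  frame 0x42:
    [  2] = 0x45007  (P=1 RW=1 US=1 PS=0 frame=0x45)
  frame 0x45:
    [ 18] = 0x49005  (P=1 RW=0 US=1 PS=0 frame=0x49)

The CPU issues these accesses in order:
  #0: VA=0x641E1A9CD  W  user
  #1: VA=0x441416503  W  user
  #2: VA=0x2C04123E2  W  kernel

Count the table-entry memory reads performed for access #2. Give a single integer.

Walk each access:
#0 VA=0x641E1A9CD (w,user):
  L0: frame=0x33 idx=25 entry=0x37007 [P=1 RW=1 US=1 PS=0]
  L1: frame=0x37 idx=15 entry=0x3B007 [P=1 RW=1 US=1 PS=0]
  L2: frame=0x3B idx=26 entry=0x3C007 [P=1 RW=1 US=1 PS=0]
  ✓ 0x3C9CD  — 3 lookups
#1 VA=0x441416503 (w,user):
  L0: frame=0x33 idx=17 entry=0x3D007 [P=1 RW=1 US=1 PS=0]
  L1: frame=0x3D idx=10 entry=0x3E007 [P=1 RW=1 US=1 PS=0]
  L2: frame=0x3E idx=22 entry=0x41003 [P=1 RW=1 US=0 PS=0]
  ⇒ fault: PROTECTION_VIOLATION  — 3 lookups
#2 VA=0x2C04123E2 (w,kernel):
  L0: frame=0x33 idx=11 entry=0x42007 [P=1 RW=1 US=1 PS=0]
  L1: frame=0x42 idx=2 entry=0x45007 [P=1 RW=1 US=1 PS=0]
  L2: frame=0x45 idx=18 entry=0x49005 [P=1 RW=0 US=1 PS=0]
  ⇒ fault: PROTECTION_VIOLATION  — 3 lookups

Entries read for #2: 3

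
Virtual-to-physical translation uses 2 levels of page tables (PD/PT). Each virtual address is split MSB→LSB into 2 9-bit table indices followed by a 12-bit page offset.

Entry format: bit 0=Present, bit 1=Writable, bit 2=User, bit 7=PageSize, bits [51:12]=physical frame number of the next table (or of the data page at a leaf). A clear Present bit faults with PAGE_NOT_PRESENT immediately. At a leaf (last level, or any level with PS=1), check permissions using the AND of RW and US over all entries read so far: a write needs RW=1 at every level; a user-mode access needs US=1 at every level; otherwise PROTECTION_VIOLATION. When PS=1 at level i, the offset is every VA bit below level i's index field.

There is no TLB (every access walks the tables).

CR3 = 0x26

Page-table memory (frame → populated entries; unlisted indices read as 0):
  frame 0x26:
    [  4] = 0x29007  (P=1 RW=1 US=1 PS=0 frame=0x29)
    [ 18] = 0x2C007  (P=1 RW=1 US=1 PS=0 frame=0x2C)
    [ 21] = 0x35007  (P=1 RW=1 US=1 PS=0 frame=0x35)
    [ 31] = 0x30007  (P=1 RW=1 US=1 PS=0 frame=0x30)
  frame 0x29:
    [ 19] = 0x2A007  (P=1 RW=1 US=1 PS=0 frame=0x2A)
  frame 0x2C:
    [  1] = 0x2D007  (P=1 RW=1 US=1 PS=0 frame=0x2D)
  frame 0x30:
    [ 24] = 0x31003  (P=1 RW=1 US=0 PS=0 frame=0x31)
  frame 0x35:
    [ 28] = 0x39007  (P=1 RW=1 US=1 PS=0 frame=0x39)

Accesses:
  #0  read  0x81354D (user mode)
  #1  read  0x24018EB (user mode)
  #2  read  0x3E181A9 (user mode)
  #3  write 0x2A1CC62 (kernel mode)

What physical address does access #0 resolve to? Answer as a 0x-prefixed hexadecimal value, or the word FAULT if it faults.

Trace:
#0 VA=0x81354D (r,user):
  [0] read 0x26 idx=4: raw=0x29007 flags P=1 W=1 U=1 S=0
  [1] read 0x29 idx=19: raw=0x2A007 flags P=1 W=1 U=1 S=0
  → PA=0x2A54D  (2 entries read)
#1 VA=0x24018EB (r,user):
  [0] read 0x26 idx=18: raw=0x2C007 flags P=1 W=1 U=1 S=0
  [1] read 0x2C idx=1: raw=0x2D007 flags P=1 W=1 U=1 S=0
  → PA=0x2D8EB  (2 entries read)
#2 VA=0x3E181A9 (r,user):
  [0] read 0x26 idx=31: raw=0x30007 flags P=1 W=1 U=1 S=0
  [1] read 0x30 idx=24: raw=0x31003 flags P=1 W=1 U=0 S=0
  → PROTECTION_VIOLATION  (2 entries read)
#3 VA=0x2A1CC62 (w,kernel):
  [0] read 0x26 idx=21: raw=0x35007 flags P=1 W=1 U=1 S=0
  [1] read 0x35 idx=28: raw=0x39007 flags P=1 W=1 U=1 S=0
  → PA=0x39C62  (2 entries read)

Access #0 PA: 0x2A54D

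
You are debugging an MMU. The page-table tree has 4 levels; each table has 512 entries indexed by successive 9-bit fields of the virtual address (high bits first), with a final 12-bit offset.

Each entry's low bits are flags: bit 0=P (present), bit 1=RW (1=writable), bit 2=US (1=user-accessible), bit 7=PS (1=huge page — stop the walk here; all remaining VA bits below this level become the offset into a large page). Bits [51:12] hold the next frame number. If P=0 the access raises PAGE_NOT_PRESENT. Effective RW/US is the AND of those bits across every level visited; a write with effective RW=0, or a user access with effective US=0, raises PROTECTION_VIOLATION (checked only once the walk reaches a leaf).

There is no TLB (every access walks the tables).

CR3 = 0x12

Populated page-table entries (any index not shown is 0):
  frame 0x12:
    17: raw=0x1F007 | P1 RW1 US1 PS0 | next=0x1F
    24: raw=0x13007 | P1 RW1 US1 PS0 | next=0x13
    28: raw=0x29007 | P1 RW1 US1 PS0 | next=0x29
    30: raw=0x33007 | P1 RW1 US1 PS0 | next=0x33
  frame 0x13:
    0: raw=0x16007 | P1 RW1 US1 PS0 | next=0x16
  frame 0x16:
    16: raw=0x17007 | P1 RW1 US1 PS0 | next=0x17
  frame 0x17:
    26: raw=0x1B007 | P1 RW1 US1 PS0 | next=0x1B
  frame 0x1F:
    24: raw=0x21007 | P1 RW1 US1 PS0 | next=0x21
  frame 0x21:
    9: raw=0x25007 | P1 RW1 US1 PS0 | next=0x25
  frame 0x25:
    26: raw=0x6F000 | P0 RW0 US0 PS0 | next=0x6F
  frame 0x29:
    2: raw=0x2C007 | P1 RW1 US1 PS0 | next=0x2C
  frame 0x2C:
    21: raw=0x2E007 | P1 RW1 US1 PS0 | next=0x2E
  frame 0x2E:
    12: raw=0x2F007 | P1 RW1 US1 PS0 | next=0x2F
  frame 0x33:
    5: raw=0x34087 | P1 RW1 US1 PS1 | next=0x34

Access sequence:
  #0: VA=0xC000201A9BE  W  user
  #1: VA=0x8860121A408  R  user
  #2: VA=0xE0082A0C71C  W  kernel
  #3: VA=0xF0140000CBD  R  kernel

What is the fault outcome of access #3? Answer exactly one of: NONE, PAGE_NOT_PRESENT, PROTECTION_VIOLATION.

Per-access translation:
#0 VA=0xC000201A9BE (w,user):
  [0] read 0x12 idx=24: raw=0x13007 flags P=1 W=1 U=1 S=0
  [1] read 0x13 idx=0: raw=0x16007 flags P=1 W=1 U=1 S=0
  [2] read 0x16 idx=16: raw=0x17007 flags P=1 W=1 U=1 S=0
  [3] read 0x17 idx=26: raw=0x1B007 flags P=1 W=1 U=1 S=0
  → PA=0x1B9BE  (4 entries read)
#1 VA=0x8860121A408 (r,user):
  [0] read 0x12 idx=17: raw=0x1F007 flags P=1 W=1 U=1 S=0
  [1] read 0x1F idx=24: raw=0x21007 flags P=1 W=1 U=1 S=0
  [2] read 0x21 idx=9: raw=0x25007 flags P=1 W=1 U=1 S=0
  [3] read 0x25 idx=26: raw=0x6F000 flags P=0 W=0 U=0 S=0
  ⇒ fault: PAGE_NOT_PRESENT  — 4 lookups
#2 VA=0xE0082A0C71C (w,kernel):
  [0] read 0x12 idx=28: raw=0x29007 flags P=1 W=1 U=1 S=0
  [1] read 0x29 idx=2: raw=0x2C007 flags P=1 W=1 U=1 S=0
  [2] read 0x2C idx=21: raw=0x2E007 flags P=1 W=1 U=1 S=0
  [3] read 0x2E idx=12: raw=0x2F007 flags P=1 W=1 U=1 S=0
  → PA=0x2F71C  (4 entries read)
#3 VA=0xF0140000CBD (r,kernel):
  [0] read 0x12 idx=30: raw=0x33007 flags P=1 W=1 U=1 S=0
  [1] read 0x33 idx=5: raw=0x34087 flags P=1 W=1 U=1 S=1
  → PA=0x34CBD (huge @L1)  (2 entries read)

Access #3 fault: NONE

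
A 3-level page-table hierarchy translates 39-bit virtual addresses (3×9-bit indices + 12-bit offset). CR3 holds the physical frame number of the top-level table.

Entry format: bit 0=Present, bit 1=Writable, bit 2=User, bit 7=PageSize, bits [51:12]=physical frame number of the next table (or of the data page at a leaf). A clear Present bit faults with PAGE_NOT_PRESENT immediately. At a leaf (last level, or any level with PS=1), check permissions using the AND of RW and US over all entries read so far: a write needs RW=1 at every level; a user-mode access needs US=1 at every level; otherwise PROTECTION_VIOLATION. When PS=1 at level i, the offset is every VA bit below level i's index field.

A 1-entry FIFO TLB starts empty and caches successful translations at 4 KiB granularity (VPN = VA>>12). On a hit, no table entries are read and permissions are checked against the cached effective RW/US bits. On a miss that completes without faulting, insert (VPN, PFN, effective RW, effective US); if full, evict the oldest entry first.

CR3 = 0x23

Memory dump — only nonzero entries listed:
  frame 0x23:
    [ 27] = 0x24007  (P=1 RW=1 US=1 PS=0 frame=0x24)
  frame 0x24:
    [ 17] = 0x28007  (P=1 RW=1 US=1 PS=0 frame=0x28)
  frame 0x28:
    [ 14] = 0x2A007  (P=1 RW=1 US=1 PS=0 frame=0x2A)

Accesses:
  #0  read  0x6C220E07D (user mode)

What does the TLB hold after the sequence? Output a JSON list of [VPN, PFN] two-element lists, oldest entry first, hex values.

Trace:
#0 VA=0x6C220E07D (r,user):
  [0] read 0x23 idx=27: raw=0x24007 flags P=1 W=1 U=1 S=0
  [1] read 0x24 idx=17: raw=0x28007 flags P=1 W=1 U=1 S=0
  [2] read 0x28 idx=14: raw=0x2A007 flags P=1 W=1 U=1 S=0
  ⇒ phys 0x2A07D  [3 reads]

TLB: [["0x6C220E", "0x2A"]]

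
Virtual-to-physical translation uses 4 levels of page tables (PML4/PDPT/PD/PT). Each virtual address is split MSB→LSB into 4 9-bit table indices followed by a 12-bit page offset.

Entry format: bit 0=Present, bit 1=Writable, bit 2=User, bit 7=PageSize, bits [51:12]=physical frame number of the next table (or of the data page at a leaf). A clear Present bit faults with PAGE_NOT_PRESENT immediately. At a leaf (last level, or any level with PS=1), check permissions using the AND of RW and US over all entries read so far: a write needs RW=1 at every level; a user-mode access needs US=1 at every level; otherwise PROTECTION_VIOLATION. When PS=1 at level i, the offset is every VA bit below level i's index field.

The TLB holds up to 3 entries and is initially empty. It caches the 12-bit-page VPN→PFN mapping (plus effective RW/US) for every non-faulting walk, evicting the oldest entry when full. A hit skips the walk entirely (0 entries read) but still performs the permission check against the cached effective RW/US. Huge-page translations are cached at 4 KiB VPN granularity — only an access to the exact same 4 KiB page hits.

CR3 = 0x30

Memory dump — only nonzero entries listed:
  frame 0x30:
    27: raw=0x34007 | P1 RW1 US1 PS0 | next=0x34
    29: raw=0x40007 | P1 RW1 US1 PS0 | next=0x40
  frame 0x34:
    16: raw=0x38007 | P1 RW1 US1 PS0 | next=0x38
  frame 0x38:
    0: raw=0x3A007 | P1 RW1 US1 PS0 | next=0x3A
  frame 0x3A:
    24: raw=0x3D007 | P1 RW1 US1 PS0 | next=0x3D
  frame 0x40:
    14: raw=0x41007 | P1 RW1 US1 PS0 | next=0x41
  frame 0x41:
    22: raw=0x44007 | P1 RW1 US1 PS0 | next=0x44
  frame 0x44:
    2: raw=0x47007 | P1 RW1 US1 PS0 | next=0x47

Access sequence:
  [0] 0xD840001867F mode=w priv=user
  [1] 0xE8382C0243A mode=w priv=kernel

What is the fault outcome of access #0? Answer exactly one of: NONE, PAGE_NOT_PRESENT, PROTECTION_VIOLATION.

Walk each access:
#0 VA=0xD840001867F (w,user):
  L0: frame=0x30 idx=27 entry=0x34007 [P=1 RW=1 US=1 PS=0]
  L1: frame=0x34 idx=16 entry=0x38007 [P=1 RW=1 US=1 PS=0]
  L2: frame=0x38 idx=0 entry=0x3A007 [P=1 RW=1 US=1 PS=0]
  L3: frame=0x3A idx=24 entry=0x3D007 [P=1 RW=1 US=1 PS=0]
  → PA=0x3D67F  (4 entries read)
#1 VA=0xE8382C0243A (w,kernel):
  L0: frame=0x30 idx=29 entry=0x40007 [P=1 RW=1 US=1 PS=0]
  L1: frame=0x40 idx=14 entry=0x41007 [P=1 RW=1 US=1 PS=0]
  L2: frame=0x41 idx=22 entry=0x44007 [P=1 RW=1 US=1 PS=0]
  L3: frame=0x44 idx=2 entry=0x47007 [P=1 RW=1 US=1 PS=0]
  → PA=0x4743A  (4 entries read)

Access #0 fault: NONE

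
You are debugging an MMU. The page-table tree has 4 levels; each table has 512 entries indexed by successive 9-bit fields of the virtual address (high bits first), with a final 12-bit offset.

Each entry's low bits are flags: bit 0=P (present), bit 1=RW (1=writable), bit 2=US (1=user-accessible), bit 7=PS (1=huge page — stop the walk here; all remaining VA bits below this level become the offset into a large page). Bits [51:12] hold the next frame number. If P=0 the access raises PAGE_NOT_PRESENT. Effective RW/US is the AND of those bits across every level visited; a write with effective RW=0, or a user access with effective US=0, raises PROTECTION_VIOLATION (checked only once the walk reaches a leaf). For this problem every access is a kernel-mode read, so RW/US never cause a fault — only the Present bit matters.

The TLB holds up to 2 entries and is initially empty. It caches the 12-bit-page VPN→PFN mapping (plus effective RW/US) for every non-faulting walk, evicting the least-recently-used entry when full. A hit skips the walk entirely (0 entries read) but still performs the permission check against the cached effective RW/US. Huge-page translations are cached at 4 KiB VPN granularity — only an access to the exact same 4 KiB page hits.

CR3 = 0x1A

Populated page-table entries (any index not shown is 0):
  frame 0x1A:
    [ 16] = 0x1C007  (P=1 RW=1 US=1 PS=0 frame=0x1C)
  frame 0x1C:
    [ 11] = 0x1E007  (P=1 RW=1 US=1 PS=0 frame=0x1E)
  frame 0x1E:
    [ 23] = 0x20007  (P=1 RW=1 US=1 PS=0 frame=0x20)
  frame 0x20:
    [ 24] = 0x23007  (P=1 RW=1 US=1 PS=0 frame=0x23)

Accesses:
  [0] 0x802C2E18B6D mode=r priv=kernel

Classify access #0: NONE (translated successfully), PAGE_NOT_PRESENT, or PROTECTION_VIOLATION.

Walk each access:
#0 VA=0x802C2E18B6D (r,kernel):
  [0] read 0x1A idx=16: raw=0x1C007 flags P=1 W=1 U=1 S=0
  [1] read 0x1C idx=11: raw=0x1E007 flags P=1 W=1 U=1 S=0
  [2] read 0x1E idx=23: raw=0x20007 flags P=1 W=1 U=1 S=0
  [3] read 0x20 idx=24: raw=0x23007 flags P=1 W=1 U=1 S=0
  → PA=0x23B6D  (4 entries read)

Access #0 fault: NONE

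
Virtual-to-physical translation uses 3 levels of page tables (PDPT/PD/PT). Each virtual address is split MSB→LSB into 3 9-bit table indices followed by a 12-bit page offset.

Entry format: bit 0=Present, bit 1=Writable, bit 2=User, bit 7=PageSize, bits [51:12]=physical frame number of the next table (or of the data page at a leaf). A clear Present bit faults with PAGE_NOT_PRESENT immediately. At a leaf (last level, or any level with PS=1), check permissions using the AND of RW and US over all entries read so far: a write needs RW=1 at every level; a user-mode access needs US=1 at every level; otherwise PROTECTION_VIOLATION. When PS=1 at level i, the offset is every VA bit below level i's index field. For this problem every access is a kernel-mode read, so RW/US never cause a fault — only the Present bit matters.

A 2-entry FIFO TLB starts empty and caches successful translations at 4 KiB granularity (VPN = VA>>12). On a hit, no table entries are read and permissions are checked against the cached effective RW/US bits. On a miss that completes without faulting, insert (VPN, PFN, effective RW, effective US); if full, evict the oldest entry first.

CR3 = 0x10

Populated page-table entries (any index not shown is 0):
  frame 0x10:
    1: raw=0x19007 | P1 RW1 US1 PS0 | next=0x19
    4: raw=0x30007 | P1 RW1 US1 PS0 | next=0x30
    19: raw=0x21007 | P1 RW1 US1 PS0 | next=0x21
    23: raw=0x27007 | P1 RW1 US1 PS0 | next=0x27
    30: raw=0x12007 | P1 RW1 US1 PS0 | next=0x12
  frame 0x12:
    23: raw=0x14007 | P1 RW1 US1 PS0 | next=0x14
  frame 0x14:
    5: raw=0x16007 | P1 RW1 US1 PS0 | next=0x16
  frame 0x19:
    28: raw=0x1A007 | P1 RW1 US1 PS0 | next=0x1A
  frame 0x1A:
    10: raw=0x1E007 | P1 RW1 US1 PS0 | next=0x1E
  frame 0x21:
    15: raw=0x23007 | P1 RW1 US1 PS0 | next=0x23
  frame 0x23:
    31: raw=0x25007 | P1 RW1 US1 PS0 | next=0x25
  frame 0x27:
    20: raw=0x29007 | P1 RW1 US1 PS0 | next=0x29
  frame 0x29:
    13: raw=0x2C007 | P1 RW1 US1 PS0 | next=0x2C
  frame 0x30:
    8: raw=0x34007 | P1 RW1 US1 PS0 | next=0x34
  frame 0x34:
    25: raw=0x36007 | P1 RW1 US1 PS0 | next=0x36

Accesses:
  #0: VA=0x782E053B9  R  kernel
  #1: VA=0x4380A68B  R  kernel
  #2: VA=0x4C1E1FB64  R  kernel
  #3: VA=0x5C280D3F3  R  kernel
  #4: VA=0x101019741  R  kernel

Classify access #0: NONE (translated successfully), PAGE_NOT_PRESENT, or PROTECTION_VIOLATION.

Per-access translation:
#0 VA=0x782E053B9 (r,kernel):
  L0 @0x10[30] → 0x12007  P=1,RW=1,US=1,PS=0
  L1 @0x12[23] → 0x14007  P=1,RW=1,US=1,PS=0
  L2 @0x14[5] → 0x16007  P=1,RW=1,US=1,PS=0
  ✓ 0x163B9  — 3 lookups
#1 VA=0x4380A68B (r,kernel):
  L0 @0x10[1] → 0x19007  P=1,RW=1,US=1,PS=0
  L1 @0x19[28] → 0x1A007  P=1,RW=1,US=1,PS=0
  L2 @0x1A[10] → 0x1E007  P=1,RW=1,US=1,PS=0
  ✓ 0x1E68B  — 3 lookups
#2 VA=0x4C1E1FB64 (r,kernel):
  L0 @0x10[19] → 0x21007  P=1,RW=1,US=1,PS=0
  L1 @0x21[15] → 0x23007  P=1,RW=1,US=1,PS=0
  L2 @0x23[31] → 0x25007  P=1,RW=1,US=1,PS=0
  ✓ 0x25B64  — 3 lookups
#3 VA=0x5C280D3F3 (r,kernel):
  L0 @0x10[23] → 0x27007  P=1,RW=1,US=1,PS=0
  L1 @0x27[20] → 0x29007  P=1,RW=1,US=1,PS=0
  L2 @0x29[13] → 0x2C007  P=1,RW=1,US=1,PS=0
  ✓ 0x2C3F3  — 3 lookups
#4 VA=0x101019741 (r,kernel):
  L0 @0x10[4] → 0x30007  P=1,RW=1,US=1,PS=0
  L1 @0x30[8] → 0x34007  P=1,RW=1,US=1,PS=0
  L2 @0x34[25] → 0x36007  P=1,RW=1,US=1,PS=0
  ✓ 0x36741  — 3 lookups

Access #0 fault: NONE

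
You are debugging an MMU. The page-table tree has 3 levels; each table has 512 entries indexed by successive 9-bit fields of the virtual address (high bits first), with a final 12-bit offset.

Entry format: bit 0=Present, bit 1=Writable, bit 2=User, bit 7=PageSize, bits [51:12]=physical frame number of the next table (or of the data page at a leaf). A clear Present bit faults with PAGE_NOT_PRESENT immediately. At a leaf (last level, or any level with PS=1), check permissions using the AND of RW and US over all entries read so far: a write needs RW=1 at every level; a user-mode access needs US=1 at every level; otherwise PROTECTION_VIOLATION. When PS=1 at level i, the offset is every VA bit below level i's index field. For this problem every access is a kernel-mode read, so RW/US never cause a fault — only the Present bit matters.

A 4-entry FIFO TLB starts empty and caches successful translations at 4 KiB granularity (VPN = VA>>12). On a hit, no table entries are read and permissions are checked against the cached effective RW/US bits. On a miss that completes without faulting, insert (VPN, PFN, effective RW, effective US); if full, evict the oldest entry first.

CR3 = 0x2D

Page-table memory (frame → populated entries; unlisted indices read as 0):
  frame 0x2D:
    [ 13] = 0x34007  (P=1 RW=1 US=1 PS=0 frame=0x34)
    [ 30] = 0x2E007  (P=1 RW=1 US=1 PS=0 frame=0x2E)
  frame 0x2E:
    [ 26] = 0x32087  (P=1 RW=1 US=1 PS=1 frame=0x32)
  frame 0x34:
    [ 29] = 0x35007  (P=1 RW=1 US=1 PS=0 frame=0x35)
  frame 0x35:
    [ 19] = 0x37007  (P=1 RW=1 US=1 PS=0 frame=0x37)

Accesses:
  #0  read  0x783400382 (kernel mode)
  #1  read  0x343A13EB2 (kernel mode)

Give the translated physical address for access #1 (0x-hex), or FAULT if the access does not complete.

Per-access translation:
#0 VA=0x783400382 (r,kernel):
  [0] read 0x2D idx=30: raw=0x2E007 flags P=1 W=1 U=1 S=0
  [1] read 0x2E idx=26: raw=0x32087 flags P=1 W=1 U=1 S=1
  ✓ 0x32382 (huge @L1)  — 2 lookups
#1 VA=0x343A13EB2 (r,kernel):
  [0] read 0x2D idx=13: raw=0x34007 flags P=1 W=1 U=1 S=0
  [1] read 0x34 idx=29: raw=0x35007 flags P=1 W=1 U=1 S=0
  [2] read 0x35 idx=19: raw=0x37007 flags P=1 W=1 U=1 S=0
  ✓ 0x37EB2  — 3 lookups

Access #1 PA: 0x37EB2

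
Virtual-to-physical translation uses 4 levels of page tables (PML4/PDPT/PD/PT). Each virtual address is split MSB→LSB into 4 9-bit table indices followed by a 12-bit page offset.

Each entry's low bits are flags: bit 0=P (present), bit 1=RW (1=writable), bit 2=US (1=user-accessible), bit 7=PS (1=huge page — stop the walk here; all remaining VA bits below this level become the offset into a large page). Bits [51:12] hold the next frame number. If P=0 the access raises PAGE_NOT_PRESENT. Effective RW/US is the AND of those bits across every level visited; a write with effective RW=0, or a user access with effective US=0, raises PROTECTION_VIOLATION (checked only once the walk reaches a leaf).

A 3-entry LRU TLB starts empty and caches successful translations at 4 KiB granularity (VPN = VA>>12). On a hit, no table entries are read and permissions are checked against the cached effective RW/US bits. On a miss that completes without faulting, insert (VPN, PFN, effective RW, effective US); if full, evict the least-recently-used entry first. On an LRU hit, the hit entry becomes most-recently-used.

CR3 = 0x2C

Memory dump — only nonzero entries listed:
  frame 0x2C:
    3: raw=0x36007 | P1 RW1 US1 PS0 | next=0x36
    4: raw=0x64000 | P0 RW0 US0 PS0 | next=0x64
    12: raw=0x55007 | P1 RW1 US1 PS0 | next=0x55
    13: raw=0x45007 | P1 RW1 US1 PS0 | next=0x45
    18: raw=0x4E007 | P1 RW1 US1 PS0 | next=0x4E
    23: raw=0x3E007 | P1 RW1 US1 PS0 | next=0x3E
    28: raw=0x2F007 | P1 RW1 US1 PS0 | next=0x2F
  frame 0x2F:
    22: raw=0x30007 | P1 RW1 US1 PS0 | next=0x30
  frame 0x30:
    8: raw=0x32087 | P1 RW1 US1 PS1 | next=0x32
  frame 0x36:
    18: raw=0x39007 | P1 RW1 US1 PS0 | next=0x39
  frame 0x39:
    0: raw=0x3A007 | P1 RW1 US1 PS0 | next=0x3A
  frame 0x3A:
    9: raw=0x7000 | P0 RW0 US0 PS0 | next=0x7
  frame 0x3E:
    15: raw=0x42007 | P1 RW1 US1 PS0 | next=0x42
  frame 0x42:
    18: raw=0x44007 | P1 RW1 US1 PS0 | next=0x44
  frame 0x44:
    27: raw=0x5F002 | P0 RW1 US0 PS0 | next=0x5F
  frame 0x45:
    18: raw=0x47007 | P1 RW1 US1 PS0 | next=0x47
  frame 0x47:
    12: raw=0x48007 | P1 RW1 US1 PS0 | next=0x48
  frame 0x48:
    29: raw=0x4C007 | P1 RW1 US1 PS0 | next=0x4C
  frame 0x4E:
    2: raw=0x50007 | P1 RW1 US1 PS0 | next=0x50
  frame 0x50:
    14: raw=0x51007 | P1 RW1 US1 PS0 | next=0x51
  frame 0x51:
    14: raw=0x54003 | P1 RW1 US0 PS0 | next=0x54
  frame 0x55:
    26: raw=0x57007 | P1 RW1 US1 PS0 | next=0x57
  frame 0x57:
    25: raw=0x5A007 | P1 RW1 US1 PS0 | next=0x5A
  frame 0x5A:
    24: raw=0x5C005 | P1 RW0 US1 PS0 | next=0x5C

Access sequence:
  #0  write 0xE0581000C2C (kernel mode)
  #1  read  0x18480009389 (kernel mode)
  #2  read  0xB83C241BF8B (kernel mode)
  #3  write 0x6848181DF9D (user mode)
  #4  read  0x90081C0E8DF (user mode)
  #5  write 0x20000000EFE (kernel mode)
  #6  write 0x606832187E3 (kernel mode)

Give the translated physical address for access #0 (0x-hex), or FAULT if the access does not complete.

Per-access translation:
#0 VA=0xE0581000C2C (w,kernel):
  L0 @0x2C[28] → 0x2F007  P=1,RW=1,US=1,PS=0
  L1 @0x2F[22] → 0x30007  P=1,RW=1,US=1,PS=0
  L2 @0x30[8] → 0x32087  P=1,RW=1,US=1,PS=1
  ⇒ phys 0x32C2C (huge @L2)  [3 reads]
#1 VA=0x18480009389 (r,kernel):
  L0 @0x2C[3] → 0x36007  P=1,RW=1,US=1,PS=0
  L1 @0x36[18] → 0x39007  P=1,RW=1,US=1,PS=0
  L2 @0x39[0] → 0x3A007  P=1,RW=1,US=1,PS=0
  L3 @0x3A[9] → 0x7000  P=0,RW=0,US=0,PS=0
  ⇒ fault: PAGE_NOT_PRESENT  — 4 lookups
#2 VA=0xB83C241BF8B (r,kernel):
  L0 @0x2C[23] → 0x3E007  P=1,RW=1,US=1,PS=0
  L1 @0x3E[15] → 0x42007  P=1,RW=1,US=1,PS=0
  L2 @0x42[18] → 0x44007  P=1,RW=1,US=1,PS=0
  L3 @0x44[27] → 0x5F002  P=0,RW=1,US=0,PS=0
  ⇒ fault: PAGE_NOT_PRESENT  — 4 lookups
#3 VA=0x6848181DF9D (w,user):
  L0 @0x2C[13] → 0x45007  P=1,RW=1,US=1,PS=0
  L1 @0x45[18] → 0x47007  P=1,RW=1,US=1,PS=0
  L2 @0x47[12] → 0x48007  P=1,RW=1,US=1,PS=0
  L3 @0x48[29] → 0x4C007  P=1,RW=1,US=1,PS=0
  ⇒ phys 0x4CF9D  [4 reads]
#4 VA=0x90081C0E8DF (r,user):
  L0 @0x2C[18] → 0x4E007  P=1,RW=1,US=1,PS=0
  L1 @0x4E[2] → 0x50007  P=1,RW=1,US=1,PS=0
  L2 @0x50[14] → 0x51007  P=1,RW=1,US=1,PS=0
  L3 @0x51[14] → 0x54003  P=1,RW=1,US=0,PS=0
  ⇒ fault: PROTECTION_VIOLATION  — 4 lookups
#5 VA=0x20000000EFE (w,kernel):
  L0 @0x2C[4] → 0x64000  P=0,RW=0,US=0,PS=0
  ⇒ fault: PAGE_NOT_PRESENT  — 1 lookups
#6 VA=0x606832187E3 (w,kernel):
  L0 @0x2C[12] → 0x55007  P=1,RW=1,US=1,PS=0
  L1 @0x55[26] → 0x57007  P=1,RW=1,US=1,PS=0
  L2 @0x57[25] → 0x5A007  P=1,RW=1,US=1,PS=0
  L3 @0x5A[24] → 0x5C005  P=1,RW=0,US=1,PS=0
  ⇒ fault: PROTECTION_VIOLATION  — 4 lookups

Access #0 PA: 0x32C2C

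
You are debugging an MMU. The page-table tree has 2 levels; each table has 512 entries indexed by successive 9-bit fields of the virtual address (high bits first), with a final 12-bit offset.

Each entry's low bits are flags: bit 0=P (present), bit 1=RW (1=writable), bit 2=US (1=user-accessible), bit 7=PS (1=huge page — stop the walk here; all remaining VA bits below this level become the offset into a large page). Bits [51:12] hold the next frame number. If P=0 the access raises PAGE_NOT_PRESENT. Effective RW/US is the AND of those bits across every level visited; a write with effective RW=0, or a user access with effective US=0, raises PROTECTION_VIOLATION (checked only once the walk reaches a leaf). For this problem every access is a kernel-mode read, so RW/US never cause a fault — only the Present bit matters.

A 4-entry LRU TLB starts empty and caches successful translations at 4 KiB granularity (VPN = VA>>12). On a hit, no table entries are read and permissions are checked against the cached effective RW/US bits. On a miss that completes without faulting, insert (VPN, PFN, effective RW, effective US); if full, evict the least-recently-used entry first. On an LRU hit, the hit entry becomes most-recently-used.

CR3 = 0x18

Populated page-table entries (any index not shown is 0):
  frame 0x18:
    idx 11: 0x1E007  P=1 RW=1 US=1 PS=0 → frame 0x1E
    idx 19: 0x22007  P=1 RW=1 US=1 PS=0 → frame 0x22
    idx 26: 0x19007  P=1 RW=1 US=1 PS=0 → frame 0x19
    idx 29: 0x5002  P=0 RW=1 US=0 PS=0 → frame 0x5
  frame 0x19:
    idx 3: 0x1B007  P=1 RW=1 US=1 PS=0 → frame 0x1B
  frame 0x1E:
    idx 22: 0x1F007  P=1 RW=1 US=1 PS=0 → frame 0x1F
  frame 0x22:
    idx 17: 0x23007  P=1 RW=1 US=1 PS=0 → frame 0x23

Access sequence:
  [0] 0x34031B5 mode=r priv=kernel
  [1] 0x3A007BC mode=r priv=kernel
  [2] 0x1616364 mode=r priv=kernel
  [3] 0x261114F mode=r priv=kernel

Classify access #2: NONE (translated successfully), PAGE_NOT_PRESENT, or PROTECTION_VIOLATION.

Walk each access:
#0 VA=0x34031B5 (r,kernel):
  lvl0: tbl 0x18, slot 26 ⇒ 0x19007 (P1/RW1/US1/PS0)
  lvl1: tbl 0x19, slot 3 ⇒ 0x1B007 (P1/RW1/US1/PS0)
  → PA=0x1B1B5  (2 entries read)
#1 VA=0x3A007BC (r,kernel):
  lvl0: tbl 0x18, slot 29 ⇒ 0x5002 (P0/RW1/US0/PS0)
  ⇒ fault: PAGE_NOT_PRESENT  — 1 lookups
#2 VA=0x1616364 (r,kernel):
  lvl0: tbl 0x18, slot 11 ⇒ 0x1E007 (P1/RW1/US1/PS0)
  lvl1: tbl 0x1E, slot 22 ⇒ 0x1F007 (P1/RW1/US1/PS0)
  → PA=0x1F364  (2 entries read)
#3 VA=0x261114F (r,kernel):
  lvl0: tbl 0x18, slot 19 ⇒ 0x22007 (P1/RW1/US1/PS0)
  lvl1: tbl 0x22, slot 17 ⇒ 0x23007 (P1/RW1/US1/PS0)
  → PA=0x2314F  (2 entries read)

Access #2 fault: NONE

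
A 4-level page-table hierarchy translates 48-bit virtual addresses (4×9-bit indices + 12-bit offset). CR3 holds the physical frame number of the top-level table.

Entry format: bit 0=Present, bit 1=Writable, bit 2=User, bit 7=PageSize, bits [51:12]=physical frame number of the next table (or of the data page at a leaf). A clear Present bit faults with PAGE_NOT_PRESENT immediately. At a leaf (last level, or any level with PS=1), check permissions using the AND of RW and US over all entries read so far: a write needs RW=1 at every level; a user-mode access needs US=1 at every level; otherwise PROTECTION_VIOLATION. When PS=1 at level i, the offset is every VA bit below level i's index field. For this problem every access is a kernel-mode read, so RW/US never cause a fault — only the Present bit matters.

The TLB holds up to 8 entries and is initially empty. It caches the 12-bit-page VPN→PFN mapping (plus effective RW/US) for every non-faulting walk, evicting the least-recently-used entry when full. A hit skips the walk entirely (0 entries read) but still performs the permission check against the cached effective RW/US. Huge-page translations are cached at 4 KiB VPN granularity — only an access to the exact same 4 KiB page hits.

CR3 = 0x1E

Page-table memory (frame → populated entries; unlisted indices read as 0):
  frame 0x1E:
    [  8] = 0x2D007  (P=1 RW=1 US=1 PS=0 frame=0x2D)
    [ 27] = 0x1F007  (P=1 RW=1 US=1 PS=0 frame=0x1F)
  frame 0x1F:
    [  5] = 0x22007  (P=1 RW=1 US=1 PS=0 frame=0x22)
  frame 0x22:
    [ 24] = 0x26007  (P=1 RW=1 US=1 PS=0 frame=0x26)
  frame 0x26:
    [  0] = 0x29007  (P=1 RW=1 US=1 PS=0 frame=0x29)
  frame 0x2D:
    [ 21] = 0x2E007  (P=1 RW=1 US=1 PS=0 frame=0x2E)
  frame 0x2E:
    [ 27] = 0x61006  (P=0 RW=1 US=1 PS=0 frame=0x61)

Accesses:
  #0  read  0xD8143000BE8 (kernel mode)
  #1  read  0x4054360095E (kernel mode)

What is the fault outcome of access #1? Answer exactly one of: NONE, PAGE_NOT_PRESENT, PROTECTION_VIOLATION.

Walk each access:
#0 VA=0xD8143000BE8 (r,kernel):
  L0: frame=0x1E idx=27 entry=0x1F007 [P=1 RW=1 US=1 PS=0]
  L1: frame=0x1F idx=5 entry=0x22007 [P=1 RW=1 US=1 PS=0]
  L2: frame=0x22 idx=24 entry=0x26007 [P=1 RW=1 US=1 PS=0]
  L3: frame=0x26 idx=0 entry=0x29007 [P=1 RW=1 US=1 PS=0]
  ✓ 0x29BE8  — 4 lookups
#1 VA=0x4054360095E (r,kernel):
  L0: frame=0x1E idx=8 entry=0x2D007 [P=1 RW=1 US=1 PS=0]
  L1: frame=0x2D idx=21 entry=0x2E007 [P=1 RW=1 US=1 PS=0]
  L2: frame=0x2E idx=27 entry=0x61006 [P=0 RW=1 US=1 PS=0]
  ⇒ fault: PAGE_NOT_PRESENT  — 3 lookups

Access #1 fault: PAGE_NOT_PRESENT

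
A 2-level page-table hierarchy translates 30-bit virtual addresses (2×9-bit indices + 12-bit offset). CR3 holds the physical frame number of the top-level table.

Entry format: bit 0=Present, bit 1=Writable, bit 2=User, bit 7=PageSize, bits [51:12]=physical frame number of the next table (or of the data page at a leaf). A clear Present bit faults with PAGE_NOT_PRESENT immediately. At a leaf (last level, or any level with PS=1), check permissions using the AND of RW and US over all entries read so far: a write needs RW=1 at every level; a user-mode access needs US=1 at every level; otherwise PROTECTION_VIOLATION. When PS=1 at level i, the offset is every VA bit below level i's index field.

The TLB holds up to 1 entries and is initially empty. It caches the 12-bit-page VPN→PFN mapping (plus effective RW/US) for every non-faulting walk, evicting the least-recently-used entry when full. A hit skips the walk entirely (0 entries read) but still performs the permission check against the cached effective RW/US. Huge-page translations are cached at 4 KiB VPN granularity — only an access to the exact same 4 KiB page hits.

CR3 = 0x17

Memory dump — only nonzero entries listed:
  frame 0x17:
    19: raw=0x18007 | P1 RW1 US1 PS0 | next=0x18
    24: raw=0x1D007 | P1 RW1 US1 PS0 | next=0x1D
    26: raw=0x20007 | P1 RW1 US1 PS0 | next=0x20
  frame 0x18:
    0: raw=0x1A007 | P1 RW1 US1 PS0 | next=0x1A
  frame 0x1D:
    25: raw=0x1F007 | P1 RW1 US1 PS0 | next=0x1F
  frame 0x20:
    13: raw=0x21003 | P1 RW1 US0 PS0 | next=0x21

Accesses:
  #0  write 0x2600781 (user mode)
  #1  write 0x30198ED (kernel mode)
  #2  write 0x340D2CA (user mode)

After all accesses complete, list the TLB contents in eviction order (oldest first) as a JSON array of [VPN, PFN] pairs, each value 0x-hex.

Per-access translation:
#0 VA=0x2600781 (w,user):
  L0 @0x17[19] → 0x18007  P=1,RW=1,US=1,PS=0
  L1 @0x18[0] → 0x1A007  P=1,RW=1,US=1,PS=0
  ✓ 0x1A781  — 2 lookups
#1 VA=0x30198ED (w,kernel):
  L0 @0x17[24] → 0x1D007  P=1,RW=1,US=1,PS=0
  L1 @0x1D[25] → 0x1F007  P=1,RW=1,US=1,PS=0
  ✓ 0x1F8ED  — 2 lookups
#2 VA=0x340D2CA (w,user):
  L0 @0x17[26] → 0x20007  P=1,RW=1,US=1,PS=0
  L1 @0x20[13] → 0x21003  P=1,RW=1,US=0,PS=0
  ✗ PROTECTION_VIOLATION  [2 reads]

TLB: [["0x3019", "0x1F"]]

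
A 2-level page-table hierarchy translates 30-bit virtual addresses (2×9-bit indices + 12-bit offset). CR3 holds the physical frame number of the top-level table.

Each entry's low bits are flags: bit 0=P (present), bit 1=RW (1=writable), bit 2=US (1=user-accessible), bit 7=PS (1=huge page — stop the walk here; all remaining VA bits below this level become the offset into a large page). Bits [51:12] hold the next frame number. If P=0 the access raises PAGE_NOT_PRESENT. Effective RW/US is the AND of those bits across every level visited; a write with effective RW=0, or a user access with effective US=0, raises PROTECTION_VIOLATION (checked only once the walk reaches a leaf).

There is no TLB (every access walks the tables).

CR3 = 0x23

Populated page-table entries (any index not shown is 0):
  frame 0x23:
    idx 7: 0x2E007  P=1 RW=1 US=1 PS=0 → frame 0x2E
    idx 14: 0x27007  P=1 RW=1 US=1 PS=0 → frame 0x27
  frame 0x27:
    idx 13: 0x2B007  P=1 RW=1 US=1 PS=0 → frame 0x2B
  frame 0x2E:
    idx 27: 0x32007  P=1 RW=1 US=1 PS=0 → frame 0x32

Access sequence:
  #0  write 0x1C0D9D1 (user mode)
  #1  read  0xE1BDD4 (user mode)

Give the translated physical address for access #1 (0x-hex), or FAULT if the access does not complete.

Walk each access:
#0 VA=0x1C0D9D1 (w,user):
  lvl0: tbl 0x23, slot 14 ⇒ 0x27007 (P1/RW1/US1/PS0)
  lvl1: tbl 0x27, slot 13 ⇒ 0x2B007 (P1/RW1/US1/PS0)
  → PA=0x2B9D1  (2 entries read)
#1 VA=0xE1BDD4 (r,user):
  lvl0: tbl 0x23, slot 7 ⇒ 0x2E007 (P1/RW1/US1/PS0)
  lvl1: tbl 0x2E, slot 27 ⇒ 0x32007 (P1/RW1/US1/PS0)
  → PA=0x32DD4  (2 entries read)

Access #1 PA: 0x32DD4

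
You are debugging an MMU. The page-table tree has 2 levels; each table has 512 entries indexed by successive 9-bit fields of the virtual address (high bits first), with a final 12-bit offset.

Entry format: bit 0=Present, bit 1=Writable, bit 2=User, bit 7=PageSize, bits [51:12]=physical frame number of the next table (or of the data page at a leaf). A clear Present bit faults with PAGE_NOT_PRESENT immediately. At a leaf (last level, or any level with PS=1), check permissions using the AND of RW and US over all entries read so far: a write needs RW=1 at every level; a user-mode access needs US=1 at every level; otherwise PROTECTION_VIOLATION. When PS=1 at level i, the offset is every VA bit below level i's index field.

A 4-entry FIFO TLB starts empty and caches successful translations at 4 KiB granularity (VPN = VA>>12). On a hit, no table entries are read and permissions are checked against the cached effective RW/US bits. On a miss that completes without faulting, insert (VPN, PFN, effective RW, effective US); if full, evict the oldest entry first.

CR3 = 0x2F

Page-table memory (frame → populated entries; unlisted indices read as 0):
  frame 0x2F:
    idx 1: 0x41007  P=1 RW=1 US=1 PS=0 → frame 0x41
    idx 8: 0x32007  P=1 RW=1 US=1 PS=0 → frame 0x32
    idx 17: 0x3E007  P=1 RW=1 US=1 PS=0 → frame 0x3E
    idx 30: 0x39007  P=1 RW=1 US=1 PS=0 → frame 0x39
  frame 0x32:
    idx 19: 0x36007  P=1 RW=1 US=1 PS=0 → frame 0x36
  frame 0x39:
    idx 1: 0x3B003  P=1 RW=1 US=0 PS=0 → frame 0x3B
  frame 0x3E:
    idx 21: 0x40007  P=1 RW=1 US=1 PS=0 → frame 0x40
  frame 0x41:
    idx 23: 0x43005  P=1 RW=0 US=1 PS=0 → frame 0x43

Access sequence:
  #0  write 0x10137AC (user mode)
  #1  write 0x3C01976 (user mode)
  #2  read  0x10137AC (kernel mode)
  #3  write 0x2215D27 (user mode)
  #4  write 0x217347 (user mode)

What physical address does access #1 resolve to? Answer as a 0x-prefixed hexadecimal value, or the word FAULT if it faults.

Trace:
#0 VA=0x10137AC (w,user):
  L0 @0x2F[8] → 0x32007  P=1,RW=1,US=1,PS=0
  L1 @0x32[19] → 0x36007  P=1,RW=1,US=1,PS=0
  → PA=0x367AC  (2 entries read)
#1 VA=0x3C01976 (w,user):
  L0 @0x2F[30] → 0x39007  P=1,RW=1,US=1,PS=0
  L1 @0x39[1] → 0x3B003  P=1,RW=1,US=0,PS=0
  → PROTECTION_VIOLATION  (2 entries read)
#2 VA=0x10137AC (r,kernel):
  TLB hit vpn=0x1013 → PA=0x367AC
#3 VA=0x2215D27 (w,user):
  L0 @0x2F[17] → 0x3E007  P=1,RW=1,US=1,PS=0
  L1 @0x3E[21] → 0x40007  P=1,RW=1,US=1,PS=0
  → PA=0x40D27  (2 entries read)
#4 VA=0x217347 (w,user):
  L0 @0x2F[1] → 0x41007  P=1,RW=1,US=1,PS=0
  L1 @0x41[23] → 0x43005  P=1,RW=0,US=1,PS=0
  → PROTECTION_VIOLATION  (2 entries read)

Access #1 PA: FAULT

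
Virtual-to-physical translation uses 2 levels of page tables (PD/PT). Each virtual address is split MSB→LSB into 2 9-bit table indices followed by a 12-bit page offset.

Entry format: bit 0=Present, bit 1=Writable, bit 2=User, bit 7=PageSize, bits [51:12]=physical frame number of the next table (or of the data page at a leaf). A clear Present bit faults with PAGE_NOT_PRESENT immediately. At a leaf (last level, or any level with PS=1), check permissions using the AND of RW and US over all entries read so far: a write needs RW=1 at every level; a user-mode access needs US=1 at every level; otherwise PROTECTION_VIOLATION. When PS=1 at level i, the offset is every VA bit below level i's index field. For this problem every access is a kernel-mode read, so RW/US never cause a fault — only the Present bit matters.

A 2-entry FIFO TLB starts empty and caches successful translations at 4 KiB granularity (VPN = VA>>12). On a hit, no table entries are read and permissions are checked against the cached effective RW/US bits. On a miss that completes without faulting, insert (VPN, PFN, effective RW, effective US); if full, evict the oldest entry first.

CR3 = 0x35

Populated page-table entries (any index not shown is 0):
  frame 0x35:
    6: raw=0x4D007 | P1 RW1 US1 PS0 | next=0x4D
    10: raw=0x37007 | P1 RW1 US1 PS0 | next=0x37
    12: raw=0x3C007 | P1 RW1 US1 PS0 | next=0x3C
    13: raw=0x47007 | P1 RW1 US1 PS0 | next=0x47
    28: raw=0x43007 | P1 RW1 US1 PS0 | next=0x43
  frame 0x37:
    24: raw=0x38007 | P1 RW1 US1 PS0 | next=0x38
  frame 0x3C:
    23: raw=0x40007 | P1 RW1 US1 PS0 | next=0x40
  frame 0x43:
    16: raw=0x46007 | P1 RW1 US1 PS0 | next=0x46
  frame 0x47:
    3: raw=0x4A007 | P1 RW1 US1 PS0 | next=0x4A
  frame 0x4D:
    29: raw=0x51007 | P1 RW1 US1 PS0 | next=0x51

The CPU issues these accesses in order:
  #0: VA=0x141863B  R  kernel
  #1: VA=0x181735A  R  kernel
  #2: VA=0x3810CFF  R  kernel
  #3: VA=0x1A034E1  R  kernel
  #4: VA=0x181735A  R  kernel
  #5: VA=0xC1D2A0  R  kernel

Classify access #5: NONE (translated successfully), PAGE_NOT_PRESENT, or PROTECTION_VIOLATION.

Walk each access:
#0 VA=0x141863B (r,kernel):
  [0] read 0x35 idx=10: raw=0x37007 flags P=1 W=1 U=1 S=0
  [1] read 0x37 idx=24: raw=0x38007 flags P=1 W=1 U=1 S=0
  → PA=0x3863B  (2 entries read)
#1 VA=0x181735A (r,kernel):
  [0] read 0x35 idx=12: raw=0x3C007 flags P=1 W=1 U=1 S=0
  [1] read 0x3C idx=23: raw=0x40007 flags P=1 W=1 U=1 S=0
  → PA=0x4035A  (2 entries read)
#2 VA=0x3810CFF (r,kernel):
  [0] read 0x35 idx=28: raw=0x43007 flags P=1 W=1 U=1 S=0
  [1] read 0x43 idx=16: raw=0x46007 flags P=1 W=1 U=1 S=0
  → PA=0x46CFF  (2 entries read)
#3 VA=0x1A034E1 (r,kernel):
  [0] read 0x35 idx=13: raw=0x47007 flags P=1 W=1 U=1 S=0
  [1] read 0x47 idx=3: raw=0x4A007 flags P=1 W=1 U=1 S=0
  → PA=0x4A4E1  (2 entries read)
#4 VA=0x181735A (r,kernel):
  [0] read 0x35 idx=12: raw=0x3C007 flags P=1 W=1 U=1 S=0
  [1] read 0x3C idx=23: raw=0x40007 flags P=1 W=1 U=1 S=0
  → PA=0x4035A  (2 entries read)
#5 VA=0xC1D2A0 (r,kernel):
  [0] read 0x35 idx=6: raw=0x4D007 flags P=1 W=1 U=1 S=0
  [1] read 0x4D idx=29: raw=0x51007 flags P=1 W=1 U=1 S=0
  → PA=0x512A0  (2 entries read)

Access #5 fault: NONE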